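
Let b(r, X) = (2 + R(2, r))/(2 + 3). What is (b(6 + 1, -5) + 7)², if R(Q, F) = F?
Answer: 1936/25 ≈ 77.440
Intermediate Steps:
b(r, X) = ⅖ + r/5 (b(r, X) = (2 + r)/(2 + 3) = (2 + r)/5 = (2 + r)*(⅕) = ⅖ + r/5)
(b(6 + 1, -5) + 7)² = ((⅖ + (6 + 1)/5) + 7)² = ((⅖ + (⅕)*7) + 7)² = ((⅖ + 7/5) + 7)² = (9/5 + 7)² = (44/5)² = 1936/25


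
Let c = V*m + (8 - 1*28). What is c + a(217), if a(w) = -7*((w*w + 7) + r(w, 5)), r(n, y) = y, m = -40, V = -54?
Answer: -327567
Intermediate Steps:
a(w) = -84 - 7*w**2 (a(w) = -7*((w*w + 7) + 5) = -7*((w**2 + 7) + 5) = -7*((7 + w**2) + 5) = -7*(12 + w**2) = -84 - 7*w**2)
c = 2140 (c = -54*(-40) + (8 - 1*28) = 2160 + (8 - 28) = 2160 - 20 = 2140)
c + a(217) = 2140 + (-84 - 7*217**2) = 2140 + (-84 - 7*47089) = 2140 + (-84 - 329623) = 2140 - 329707 = -327567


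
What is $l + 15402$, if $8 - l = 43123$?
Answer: $-27713$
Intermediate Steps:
$l = -43115$ ($l = 8 - 43123 = -43115$)
$l + 15402 = -43115 + 15402 = -27713$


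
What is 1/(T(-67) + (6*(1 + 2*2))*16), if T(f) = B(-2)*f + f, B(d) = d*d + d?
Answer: 1/279 ≈ 0.0035842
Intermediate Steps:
B(d) = d + d² (B(d) = d² + d = d + d²)
T(f) = 3*f (T(f) = (-2*(1 - 2))*f + f = (-2*(-1))*f + f = 2*f + f = 3*f)
1/(T(-67) + (6*(1 + 2*2))*16) = 1/(3*(-67) + (6*(1 + 2*2))*16) = 1/(-201 + (6*(1 + 4))*16) = 1/(-201 + (6*5)*16) = 1/(-201 + 30*16) = 1/(-201 + 480) = 1/279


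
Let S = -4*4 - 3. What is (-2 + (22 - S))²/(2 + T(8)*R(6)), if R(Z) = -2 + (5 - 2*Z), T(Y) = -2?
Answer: 1521/20 ≈ 76.050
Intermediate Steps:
S = -19 (S = -16 - 3 = -19)
R(Z) = 3 - 2*Z
(-2 + (22 - S))²/(2 + T(8)*R(6)) = (-2 + (22 - 1*(-19)))²/(2 - 2*(3 - 2*6)) = (-2 + (22 + 19))²/(2 - 2*(3 - 12)) = (-2 + 41)²/(2 - 2*(-9)) = 39²/(2 + 18) = 1521/20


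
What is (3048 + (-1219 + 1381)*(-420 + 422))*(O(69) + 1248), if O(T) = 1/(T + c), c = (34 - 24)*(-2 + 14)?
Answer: 265121252/63 ≈ 4.2083e+6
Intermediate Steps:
c = 120 (c = 10*12 = 120)
O(T) = 1/(120 + T) (O(T) = 1/(T + 120) = 1/(120 + T))
(3048 + (-1219 + 1381)*(-420 + 422))*(O(69) + 1248) = (3048 + (-1219 + 1381)*(-420 + 422))*(1/(120 + 69) + 1248) = (3048 + 162*2)*(1/189 + 1248) = (3048 + 324)*(1/189 + 1248) = 3372*(235873/189) = 265121252/63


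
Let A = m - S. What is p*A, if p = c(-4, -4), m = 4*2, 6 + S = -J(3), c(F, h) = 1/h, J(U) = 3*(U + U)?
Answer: -8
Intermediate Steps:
J(U) = 6*U (J(U) = 3*(2*U) = 6*U)
S = -24 (S = -6 - 6*3 = -6 - 1*18 = -6 - 18 = -24)
m = 8
A = 32 (A = 8 - 1*(-24) = 8 + 24 = 32)
p = -¼ (p = 1/(-4) = -¼ ≈ -0.25000)
p*A = -¼*32 = -8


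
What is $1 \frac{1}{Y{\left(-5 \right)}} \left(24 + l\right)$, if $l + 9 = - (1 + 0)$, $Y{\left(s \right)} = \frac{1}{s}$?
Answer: $-70$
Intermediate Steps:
$l = -10$ ($l = -9 - \left(1 + 0\right) = -9 - 1 = -10$)
$1 \frac{1}{Y{\left(-5 \right)}} \left(24 + l\right) = 1 \frac{1}{\frac{1}{-5}} \left(24 - 10\right) = 1 \frac{1}{- \frac{1}{5}} \cdot 14 = 1 \left(-5\right) 14 = \left(-5\right) 14 = -70$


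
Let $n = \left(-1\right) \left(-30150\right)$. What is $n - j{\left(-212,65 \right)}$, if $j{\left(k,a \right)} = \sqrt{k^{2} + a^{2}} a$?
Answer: $30150 - 65 \sqrt{49169} \approx 15737.0$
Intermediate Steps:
$j{\left(k,a \right)} = a \sqrt{a^{2} + k^{2}}$ ($j{\left(k,a \right)} = \sqrt{a^{2} + k^{2}} a = a \sqrt{a^{2} + k^{2}}$)
$n = 30150$
$n - j{\left(-212,65 \right)} = 30150 - 65 \sqrt{65^{2} + \left(-212\right)^{2}} = 30150 - 65 \sqrt{4225 + 44944} = 30150 - 65 \sqrt{49169}$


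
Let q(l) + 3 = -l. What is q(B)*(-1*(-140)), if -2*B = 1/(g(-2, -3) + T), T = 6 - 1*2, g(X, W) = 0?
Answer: -805/2 ≈ -402.50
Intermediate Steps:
T = 4 (T = 6 - 2 = 4)
B = -⅛ (B = -1/(2*(0 + 4)) = -½/4 = -½*¼ = -⅛ ≈ -0.12500)
q(l) = -3 - l
q(B)*(-1*(-140)) = (-3 - 1*(-⅛))*(-1*(-140)) = (-3 + ⅛)*140 = -23/8*140 = -805/2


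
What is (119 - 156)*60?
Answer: -2220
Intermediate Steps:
(119 - 156)*60 = -37*60 = -2220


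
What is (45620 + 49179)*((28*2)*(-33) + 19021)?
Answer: 1627983227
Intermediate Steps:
(45620 + 49179)*((28*2)*(-33) + 19021) = 94799*(56*(-33) + 19021) = 94799*(-1848 + 19021) = 94799*17173 = 1627983227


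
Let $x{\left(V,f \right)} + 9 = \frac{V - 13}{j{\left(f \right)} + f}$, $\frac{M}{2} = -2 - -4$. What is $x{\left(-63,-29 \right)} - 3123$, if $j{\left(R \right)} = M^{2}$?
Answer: $- \frac{40640}{13} \approx -3126.2$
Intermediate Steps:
$M = 4$ ($M = 2 \left(-2 - -4\right) = 2 \left(-2 + 4\right) = 2 \cdot 2 = 4$)
$j{\left(R \right)} = 16$ ($j{\left(R \right)} = 4^{2} = 16$)
$x{\left(V,f \right)} = -9 + \frac{-13 + V}{16 + f}$ ($x{\left(V,f \right)} = -9 + \frac{V - 13}{16 + f} = -9 + \frac{-13 + V}{16 + f}$)
$x{\left(-63,-29 \right)} - 3123 = \frac{-157 - 63 - -261}{16 - 29} - 3123 = \frac{-157 - 63 + 261}{-13} - 3123 = \left(- \frac{1}{13}\right) 41 - 3123 = - \frac{41}{13} - 3123 = - \frac{40640}{13}$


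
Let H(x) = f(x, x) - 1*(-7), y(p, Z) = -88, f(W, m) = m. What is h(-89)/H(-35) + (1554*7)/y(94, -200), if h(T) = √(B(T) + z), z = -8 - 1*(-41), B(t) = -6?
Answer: -5439/44 - 3*√3/28 ≈ -123.80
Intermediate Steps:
z = 33 (z = -8 + 41 = 33)
H(x) = 7 + x (H(x) = x - 1*(-7) = x + 7 = 7 + x)
h(T) = 3*√3 (h(T) = √(-6 + 33) = √27 = 3*√3)
h(-89)/H(-35) + (1554*7)/y(94, -200) = (3*√3)/(7 - 35) + (1554*7)/(-88) = (3*√3)/(-28) + 10878*(-1/88) = (3*√3)*(-1/28) - 5439/44 = -3*√3/28 - 5439/44 = -5439/44 - 3*√3/28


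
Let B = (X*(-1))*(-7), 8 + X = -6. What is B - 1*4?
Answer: -102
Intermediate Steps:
X = -14 (X = -8 - 6 = -14)
B = -98 (B = -14*(-1)*(-7) = 14*(-7) = -98)
B - 1*4 = -98 - 1*4 = -98 - 4 = -102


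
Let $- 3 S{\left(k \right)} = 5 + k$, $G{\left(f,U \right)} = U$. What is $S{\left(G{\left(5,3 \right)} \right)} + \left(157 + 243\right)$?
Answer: $\frac{1192}{3} \approx 397.33$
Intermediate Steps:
$S{\left(k \right)} = - \frac{5}{3} - \frac{k}{3}$ ($S{\left(k \right)} = - \frac{5 + k}{3} = - \frac{5}{3} - \frac{k}{3}$)
$S{\left(G{\left(5,3 \right)} \right)} + \left(157 + 243\right) = \left(- \frac{5}{3} - 1\right) + \left(157 + 243\right) = \left(- \frac{5}{3} - 1\right) + 400 = - \frac{8}{3} + 400 = \frac{1192}{3}$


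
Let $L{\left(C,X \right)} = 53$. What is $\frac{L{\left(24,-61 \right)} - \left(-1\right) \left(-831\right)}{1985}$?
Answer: $- \frac{778}{1985} \approx -0.39194$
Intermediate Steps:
$\frac{L{\left(24,-61 \right)} - \left(-1\right) \left(-831\right)}{1985} = \frac{53 - \left(-1\right) \left(-831\right)}{1985} = \left(53 - 831\right) \frac{1}{1985} = \left(-778\right) \frac{1}{1985} = - \frac{778}{1985}$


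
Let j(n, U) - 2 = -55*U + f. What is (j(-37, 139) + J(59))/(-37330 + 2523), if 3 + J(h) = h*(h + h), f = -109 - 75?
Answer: 868/34807 ≈ 0.024938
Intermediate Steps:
f = -184
J(h) = -3 + 2*h**2 (J(h) = -3 + h*(h + h) = -3 + h*(2*h) = -3 + 2*h**2)
j(n, U) = -182 - 55*U (j(n, U) = 2 + (-55*U - 184) = 2 + (-184 - 55*U) = -182 - 55*U)
(j(-37, 139) + J(59))/(-37330 + 2523) = ((-182 - 55*139) + (-3 + 2*59**2))/(-37330 + 2523) = ((-182 - 7645) + (-3 + 2*3481))/(-34807) = (-7827 + (-3 + 6962))*(-1/34807) = (-7827 + 6959)*(-1/34807) = -868*(-1/34807) = 868/34807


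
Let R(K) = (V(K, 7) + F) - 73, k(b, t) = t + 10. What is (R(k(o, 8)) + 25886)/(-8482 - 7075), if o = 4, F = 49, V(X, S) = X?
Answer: -25880/15557 ≈ -1.6636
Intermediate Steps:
k(b, t) = 10 + t
R(K) = -24 + K (R(K) = (K + 49) - 73 = (49 + K) - 73 = -24 + K)
(R(k(o, 8)) + 25886)/(-8482 - 7075) = ((-24 + (10 + 8)) + 25886)/(-8482 - 7075) = ((-24 + 18) + 25886)/(-15557) = (-6 + 25886)*(-1/15557) = 25880*(-1/15557) = -25880/15557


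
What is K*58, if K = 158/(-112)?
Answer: -2291/28 ≈ -81.821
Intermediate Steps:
K = -79/56 (K = 158*(-1/112) = -79/56 ≈ -1.4107)
K*58 = -79/56*58 = -2291/28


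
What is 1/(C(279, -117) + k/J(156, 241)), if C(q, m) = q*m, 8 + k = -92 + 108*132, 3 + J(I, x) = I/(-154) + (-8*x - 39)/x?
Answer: -56482/1909415149 ≈ -2.9581e-5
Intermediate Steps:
J(I, x) = -3 - I/154 + (-39 - 8*x)/x (J(I, x) = -3 + (I/(-154) + (-8*x - 39)/x) = -3 + (I*(-1/154) + (-39 - 8*x)/x) = -3 + (-I/154 + (-39 - 8*x)/x) = -3 - I/154 + (-39 - 8*x)/x)
k = 14156 (k = -8 + (-92 + 108*132) = -8 + (-92 + 14256) = -8 + 14164 = 14156)
C(q, m) = m*q
1/(C(279, -117) + k/J(156, 241)) = 1/(-117*279 + 14156/(-11 - 39/241 - 1/154*156)) = 1/(-32643 + 14156/(-11 - 39*1/241 - 78/77)) = 1/(-32643 + 14156/(-11 - 39/241 - 78/77)) = 1/(-32643 + 14156/(-225928/18557)) = 1/(-32643 + 14156*(-18557/225928)) = 1/(-32643 - 65673223/56482) = 1/(-1909415149/56482) = -56482/1909415149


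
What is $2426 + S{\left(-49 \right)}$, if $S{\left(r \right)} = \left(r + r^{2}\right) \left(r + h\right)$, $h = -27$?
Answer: $-176326$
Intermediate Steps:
$S{\left(r \right)} = \left(-27 + r\right) \left(r + r^{2}\right)$ ($S{\left(r \right)} = \left(r + r^{2}\right) \left(r - 27\right) = \left(r + r^{2}\right) \left(-27 + r\right) = \left(-27 + r\right) \left(r + r^{2}\right)$)
$2426 + S{\left(-49 \right)} = 2426 - 49 \left(-27 + \left(-49\right)^{2} - -1274\right) = 2426 - 49 \left(-27 + 2401 + 1274\right) = 2426 - 178752 = -176326$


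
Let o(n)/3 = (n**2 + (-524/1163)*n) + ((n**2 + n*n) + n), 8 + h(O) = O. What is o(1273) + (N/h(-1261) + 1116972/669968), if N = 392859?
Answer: 400631896214317121/27465840636 ≈ 1.4587e+7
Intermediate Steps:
h(O) = -8 + O
o(n) = 9*n**2 + 1917*n/1163 (o(n) = 3*((n**2 + (-524/1163)*n) + ((n**2 + n*n) + n)) = 3*((n**2 + (-524*1/1163)*n) + ((n**2 + n**2) + n)) = 3*((n**2 - 524*n/1163) + (2*n**2 + n)) = 3*((n**2 - 524*n/1163) + (n + 2*n**2)) = 3*(3*n**2 + 639*n/1163) = 9*n**2 + 1917*n/1163)
o(1273) + (N/h(-1261) + 1116972/669968) = (9/1163)*1273*(213 + 1163*1273) + (392859/(-8 - 1261) + 1116972/669968) = (9/1163)*1273*(213 + 1480499) + (392859/(-1269) + 1116972*(1/669968)) = (9/1163)*1273*1480712 + (392859*(-1/1269) + 279243/167492) = 16964517384/1163 + (-43651/141 + 279243/167492) = 16964517384/1163 - 7271820029/23616372 = 400631896214317121/27465840636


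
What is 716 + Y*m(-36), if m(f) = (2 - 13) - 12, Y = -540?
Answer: 13136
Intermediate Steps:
m(f) = -23 (m(f) = -11 - 12 = -23)
716 + Y*m(-36) = 716 - 540*(-23) = 716 + 12420 = 13136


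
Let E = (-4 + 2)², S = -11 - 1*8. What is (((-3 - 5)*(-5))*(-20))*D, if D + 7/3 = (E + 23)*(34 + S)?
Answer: -966400/3 ≈ -3.2213e+5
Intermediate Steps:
S = -19 (S = -11 - 8 = -19)
E = 4 (E = (-2)² = 4)
D = 1208/3 (D = -7/3 + (4 + 23)*(34 - 19) = -7/3 + 27*15 = -7/3 + 405 = 1208/3 ≈ 402.67)
(((-3 - 5)*(-5))*(-20))*D = (((-3 - 5)*(-5))*(-20))*(1208/3) = (-8*(-5)*(-20))*(1208/3) = (40*(-20))*(1208/3) = -800*1208/3 = -966400/3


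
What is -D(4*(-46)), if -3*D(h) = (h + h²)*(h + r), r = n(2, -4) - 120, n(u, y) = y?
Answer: -3456992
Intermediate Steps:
r = -124 (r = -4 - 120 = -124)
D(h) = -(-124 + h)*(h + h²)/3 (D(h) = -(h + h²)*(h - 124)/3 = -(h + h²)*(-124 + h)/3 = -(-124 + h)*(h + h²)/3)
-D(4*(-46)) = -4*(-46)*(124 - (4*(-46))² + 123*(4*(-46)))/3 = -(-184)*(124 - 1*(-184)² + 123*(-184))/3 = -(-184)*(124 - 1*33856 - 22632)/3 = -(-184)*(124 - 33856 - 22632)/3 = -(-184)*(-56364)/3 = -1*3456992 = -3456992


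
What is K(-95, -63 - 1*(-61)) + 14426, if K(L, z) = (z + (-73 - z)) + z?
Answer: 14351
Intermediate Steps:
K(L, z) = -73 + z
K(-95, -63 - 1*(-61)) + 14426 = (-73 + (-63 - 1*(-61))) + 14426 = (-73 + (-63 + 61)) + 14426 = (-73 - 2) + 14426 = -75 + 14426 = 14351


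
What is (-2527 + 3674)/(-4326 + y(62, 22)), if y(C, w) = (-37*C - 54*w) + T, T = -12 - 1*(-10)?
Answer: -1147/7810 ≈ -0.14686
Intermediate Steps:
T = -2 (T = -12 + 10 = -2)
y(C, w) = -2 - 54*w - 37*C (y(C, w) = (-37*C - 54*w) - 2 = (-54*w - 37*C) - 2 = -2 - 54*w - 37*C)
(-2527 + 3674)/(-4326 + y(62, 22)) = (-2527 + 3674)/(-4326 + (-2 - 54*22 - 37*62)) = 1147/(-4326 + (-2 - 1188 - 2294)) = 1147/(-4326 - 3484) = 1147/(-7810) = 1147*(-1/7810) = -1147/7810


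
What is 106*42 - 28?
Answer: 4424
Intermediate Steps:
106*42 - 28 = 4452 - 28 = 4424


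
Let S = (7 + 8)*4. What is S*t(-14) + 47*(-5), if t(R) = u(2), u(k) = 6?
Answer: 125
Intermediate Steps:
S = 60 (S = 15*4 = 60)
t(R) = 6
S*t(-14) + 47*(-5) = 60*6 + 47*(-5) = 360 - 235 = 125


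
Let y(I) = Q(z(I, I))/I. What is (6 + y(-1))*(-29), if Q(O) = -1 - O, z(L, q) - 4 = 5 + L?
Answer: -435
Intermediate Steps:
z(L, q) = 9 + L (z(L, q) = 4 + (5 + L) = 9 + L)
y(I) = (-10 - I)/I (y(I) = (-1 - (9 + I))/I = (-1 + (-9 - I))/I = (-10 - I)/I)
(6 + y(-1))*(-29) = (6 + (-10 - 1*(-1))/(-1))*(-29) = (6 - (-10 + 1))*(-29) = (6 - 1*(-9))*(-29) = (6 + 9)*(-29) = 15*(-29) = -435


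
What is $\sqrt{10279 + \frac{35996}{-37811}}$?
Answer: $\frac{\sqrt{14694234575403}}{37811} \approx 101.38$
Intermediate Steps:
$\sqrt{10279 + \frac{35996}{-37811}} = \sqrt{10279 + 35996 \left(- \frac{1}{37811}\right)} = \sqrt{10279 - \frac{35996}{37811}} = \sqrt{\frac{388623273}{37811}} = \frac{\sqrt{14694234575403}}{37811}$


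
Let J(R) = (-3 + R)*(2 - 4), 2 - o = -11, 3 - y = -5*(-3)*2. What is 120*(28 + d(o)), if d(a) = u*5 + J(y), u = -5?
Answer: 7560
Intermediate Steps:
y = -27 (y = 3 - (-5*(-3))*2 = 3 - 15*2 = 3 - 1*30 = 3 - 30 = -27)
o = 13 (o = 2 - 1*(-11) = 2 + 11 = 13)
J(R) = 6 - 2*R (J(R) = (-3 + R)*(-2) = 6 - 2*R)
d(a) = 35 (d(a) = -5*5 + (6 - 2*(-27)) = -25 + (6 + 54) = -25 + 60 = 35)
120*(28 + d(o)) = 120*(28 + 35) = 120*63 = 7560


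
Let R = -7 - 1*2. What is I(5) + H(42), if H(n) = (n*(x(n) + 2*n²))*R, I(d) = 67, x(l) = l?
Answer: -1349393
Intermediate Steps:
R = -9 (R = -7 - 2 = -9)
H(n) = -9*n*(n + 2*n²) (H(n) = (n*(n + 2*n²))*(-9) = -9*n*(n + 2*n²))
I(5) + H(42) = 67 + 42²*(-9 - 18*42) = 67 + 1764*(-9 - 756) = 67 + 1764*(-765) = 67 - 1349460 = -1349393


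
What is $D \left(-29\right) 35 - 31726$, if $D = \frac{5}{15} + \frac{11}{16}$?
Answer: $- \frac{1572583}{48} \approx -32762.0$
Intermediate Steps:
$D = \frac{49}{48}$ ($D = 5 \cdot \frac{1}{15} + 11 \cdot \frac{1}{16} = \frac{1}{3} + \frac{11}{16} = \frac{49}{48} \approx 1.0208$)
$D \left(-29\right) 35 - 31726 = \frac{49}{48} \left(-29\right) 35 - 31726 = \left(- \frac{1421}{48}\right) 35 - 31726 = - \frac{49735}{48} - 31726 = - \frac{1572583}{48}$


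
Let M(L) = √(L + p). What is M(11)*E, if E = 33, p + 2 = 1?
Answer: 33*√10 ≈ 104.36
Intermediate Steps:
p = -1 (p = -2 + 1 = -1)
M(L) = √(-1 + L) (M(L) = √(L - 1) = √(-1 + L))
M(11)*E = √(-1 + 11)*33 = √10*33 = 33*√10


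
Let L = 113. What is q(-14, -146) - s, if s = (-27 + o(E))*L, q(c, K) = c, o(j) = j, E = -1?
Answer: 3150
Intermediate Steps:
s = -3164 (s = (-27 - 1)*113 = -28*113 = -3164)
q(-14, -146) - s = -14 - 1*(-3164) = -14 + 3164 = 3150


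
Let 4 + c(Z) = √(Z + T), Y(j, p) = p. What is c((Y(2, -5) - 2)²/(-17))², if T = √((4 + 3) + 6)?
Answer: (68 - √17*√(-49 + 17*√13))²/289 ≈ 9.9199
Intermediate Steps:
T = √13 (T = √(7 + 6) = √13 ≈ 3.6056)
c(Z) = -4 + √(Z + √13)
c((Y(2, -5) - 2)²/(-17))² = (-4 + √((-5 - 2)²/(-17) + √13))² = (-4 + √((-7)²*(-1/17) + √13))² = (-4 + √(49*(-1/17) + √13))² = (-4 + √(-49/17 + √13))²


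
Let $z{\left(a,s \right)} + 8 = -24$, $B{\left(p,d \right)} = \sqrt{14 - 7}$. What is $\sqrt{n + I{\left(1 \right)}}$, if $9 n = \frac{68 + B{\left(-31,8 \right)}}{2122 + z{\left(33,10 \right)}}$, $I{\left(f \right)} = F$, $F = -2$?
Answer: $\frac{\sqrt{-78483680 + 2090 \sqrt{7}}}{6270} \approx 1.4129 i$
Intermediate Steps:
$B{\left(p,d \right)} = \sqrt{7}$
$z{\left(a,s \right)} = -32$ ($z{\left(a,s \right)} = -8 - 24 = -32$)
$I{\left(f \right)} = -2$
$n = \frac{34}{9405} + \frac{\sqrt{7}}{18810}$ ($n = \frac{\left(68 + \sqrt{7}\right) \frac{1}{2122 - 32}}{9} = \frac{\left(68 + \sqrt{7}\right) \frac{1}{2090}}{9} = \frac{\frac{34}{1045} + \frac{\sqrt{7}}{2090}}{9} = \frac{34}{9405} + \frac{\sqrt{7}}{18810} \approx 0.0037558$)
$\sqrt{n + I{\left(1 \right)}} = \sqrt{\left(\frac{34}{9405} + \frac{\sqrt{7}}{18810}\right) - 2} = \sqrt{- \frac{18776}{9405} + \frac{\sqrt{7}}{18810}}$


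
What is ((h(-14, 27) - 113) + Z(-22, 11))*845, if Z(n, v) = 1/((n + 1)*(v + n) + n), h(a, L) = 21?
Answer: -16246815/209 ≈ -77736.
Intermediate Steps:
Z(n, v) = 1/(n + (1 + n)*(n + v)) (Z(n, v) = 1/((1 + n)*(n + v) + n) = 1/(n + (1 + n)*(n + v)))
((h(-14, 27) - 113) + Z(-22, 11))*845 = ((21 - 113) + 1/(11 + (-22)² + 2*(-22) - 22*11))*845 = (-92 + 1/(11 + 484 - 44 - 242))*845 = (-92 + 1/209)*845 = -19227/209*845 = -16246815/209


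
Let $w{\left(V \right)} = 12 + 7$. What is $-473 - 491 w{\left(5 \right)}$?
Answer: $-9802$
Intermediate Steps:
$w{\left(V \right)} = 19$
$-473 - 491 w{\left(5 \right)} = -473 - 9329 = -9802$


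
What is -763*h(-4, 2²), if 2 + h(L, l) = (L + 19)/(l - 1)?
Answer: -2289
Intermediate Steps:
h(L, l) = -2 + (19 + L)/(-1 + l) (h(L, l) = -2 + (L + 19)/(l - 1) = -2 + (19 + L)/(-1 + l))
-763*h(-4, 2²) = -763*(21 - 4 - 2*2²)/(-1 + 2²) = -763*(21 - 4 - 2*4)/(-1 + 4) = -763*(21 - 4 - 8)/3 = -763*9/3 = -763*3 = -2289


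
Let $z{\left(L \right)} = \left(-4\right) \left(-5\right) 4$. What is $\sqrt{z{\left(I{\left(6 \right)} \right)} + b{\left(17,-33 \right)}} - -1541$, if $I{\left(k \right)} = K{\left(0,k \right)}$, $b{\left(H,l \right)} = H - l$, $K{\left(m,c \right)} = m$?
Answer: $1541 + \sqrt{130} \approx 1552.4$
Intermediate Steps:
$I{\left(k \right)} = 0$
$z{\left(L \right)} = 80$ ($z{\left(L \right)} = 20 \cdot 4 = 80$)
$\sqrt{z{\left(I{\left(6 \right)} \right)} + b{\left(17,-33 \right)}} - -1541 = \sqrt{80 + \left(17 - -33\right)} - -1541 = \sqrt{80 + \left(17 + 33\right)} + 1541 = \sqrt{80 + 50} + 1541 = \sqrt{130} + 1541 = 1541 + \sqrt{130}$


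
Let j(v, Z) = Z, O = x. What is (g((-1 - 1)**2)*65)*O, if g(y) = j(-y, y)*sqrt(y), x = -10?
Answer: -5200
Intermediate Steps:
O = -10
g(y) = y**(3/2) (g(y) = y*sqrt(y) = y**(3/2))
(g((-1 - 1)**2)*65)*O = (((-1 - 1)**2)**(3/2)*65)*(-10) = (((-2)**2)**(3/2)*65)*(-10) = (4**(3/2)*65)*(-10) = (8*65)*(-10) = 520*(-10) = -5200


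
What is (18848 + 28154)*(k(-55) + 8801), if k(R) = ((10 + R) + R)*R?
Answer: 672175602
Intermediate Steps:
k(R) = R*(10 + 2*R) (k(R) = (10 + 2*R)*R = R*(10 + 2*R))
(18848 + 28154)*(k(-55) + 8801) = (18848 + 28154)*(2*(-55)*(5 - 55) + 8801) = 47002*(2*(-55)*(-50) + 8801) = 47002*(5500 + 8801) = 47002*14301 = 672175602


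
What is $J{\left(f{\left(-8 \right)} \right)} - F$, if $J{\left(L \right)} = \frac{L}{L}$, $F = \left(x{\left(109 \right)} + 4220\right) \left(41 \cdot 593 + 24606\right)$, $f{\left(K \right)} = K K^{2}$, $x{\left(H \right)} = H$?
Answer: $-211770350$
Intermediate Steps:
$f{\left(K \right)} = K^{3}$
$F = 211770351$ ($F = \left(109 + 4220\right) \left(41 \cdot 593 + 24606\right) = 4329 \left(24313 + 24606\right) = 4329 \cdot 48919 = 211770351$)
$J{\left(L \right)} = 1$
$J{\left(f{\left(-8 \right)} \right)} - F = 1 - 211770351 = -211770350$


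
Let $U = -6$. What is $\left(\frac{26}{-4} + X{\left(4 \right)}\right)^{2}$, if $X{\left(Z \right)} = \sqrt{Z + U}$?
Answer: $\frac{161}{4} - 13 i \sqrt{2} \approx 40.25 - 18.385 i$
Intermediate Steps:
$X{\left(Z \right)} = \sqrt{-6 + Z}$ ($X{\left(Z \right)} = \sqrt{Z - 6} = \sqrt{-6 + Z}$)
$\left(\frac{26}{-4} + X{\left(4 \right)}\right)^{2} = \left(\frac{26}{-4} + \sqrt{-6 + 4}\right)^{2} = \left(26 \left(- \frac{1}{4}\right) + \sqrt{-2}\right)^{2} = \left(- \frac{13}{2} + i \sqrt{2}\right)^{2}$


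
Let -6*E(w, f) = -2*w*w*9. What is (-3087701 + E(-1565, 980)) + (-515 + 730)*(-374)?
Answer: 4179564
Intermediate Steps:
E(w, f) = 3*w² (E(w, f) = -(-2*w*w)*9/6 = -(-2*w²)*9/6 = -(-3)*w² = 3*w²)
(-3087701 + E(-1565, 980)) + (-515 + 730)*(-374) = (-3087701 + 3*(-1565)²) + (-515 + 730)*(-374) = (-3087701 + 3*2449225) + 215*(-374) = (-3087701 + 7347675) - 80410 = 4259974 - 80410 = 4179564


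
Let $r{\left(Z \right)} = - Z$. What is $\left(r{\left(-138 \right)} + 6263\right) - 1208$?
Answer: $5193$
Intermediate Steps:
$\left(r{\left(-138 \right)} + 6263\right) - 1208 = \left(\left(-1\right) \left(-138\right) + 6263\right) - 1208 = \left(138 + 6263\right) - 1208 = 6401 - 1208 = 5193$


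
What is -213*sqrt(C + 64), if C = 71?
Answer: -639*sqrt(15) ≈ -2474.8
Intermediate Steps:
-213*sqrt(C + 64) = -213*sqrt(71 + 64) = -639*sqrt(15)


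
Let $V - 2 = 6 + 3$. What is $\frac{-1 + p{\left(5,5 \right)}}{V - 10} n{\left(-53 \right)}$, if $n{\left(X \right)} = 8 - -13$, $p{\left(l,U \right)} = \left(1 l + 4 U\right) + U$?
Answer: $609$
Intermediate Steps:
$V = 11$ ($V = 2 + \left(6 + 3\right) = 2 + 9 = 11$)
$p{\left(l,U \right)} = l + 5 U$ ($p{\left(l,U \right)} = \left(l + 4 U\right) + U = l + 5 U$)
$n{\left(X \right)} = 21$ ($n{\left(X \right)} = 8 + 13 = 21$)
$\frac{-1 + p{\left(5,5 \right)}}{V - 10} n{\left(-53 \right)} = \frac{-1 + \left(5 + 5 \cdot 5\right)}{11 - 10} \cdot 21 = \frac{-1 + \left(5 + 25\right)}{1} \cdot 21 = \left(-1 + 30\right) 1 \cdot 21 = 29 \cdot 1 \cdot 21 = 29 \cdot 21 = 609$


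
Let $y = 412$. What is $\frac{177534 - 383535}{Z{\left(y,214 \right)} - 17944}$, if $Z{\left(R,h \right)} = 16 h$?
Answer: $\frac{68667}{4840} \approx 14.187$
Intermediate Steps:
$\frac{177534 - 383535}{Z{\left(y,214 \right)} - 17944} = \frac{177534 - 383535}{16 \cdot 214 - 17944} = - \frac{206001}{3424 - 17944} = - \frac{206001}{-14520} = \left(-206001\right) \left(- \frac{1}{14520}\right) = \frac{68667}{4840}$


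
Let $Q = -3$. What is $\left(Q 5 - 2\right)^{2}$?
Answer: $289$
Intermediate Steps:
$\left(Q 5 - 2\right)^{2} = \left(\left(-3\right) 5 - 2\right)^{2} = \left(-15 - 2\right)^{2} = \left(-17\right)^{2} = 289$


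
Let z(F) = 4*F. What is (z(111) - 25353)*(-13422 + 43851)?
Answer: -757955961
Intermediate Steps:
(z(111) - 25353)*(-13422 + 43851) = (4*111 - 25353)*(-13422 + 43851) = (444 - 25353)*30429 = -24909*30429 = -757955961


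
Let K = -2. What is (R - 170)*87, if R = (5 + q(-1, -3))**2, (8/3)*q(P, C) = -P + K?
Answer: -827457/64 ≈ -12929.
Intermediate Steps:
q(P, C) = -3/4 - 3*P/8 (q(P, C) = 3*(-P - 2)/8 = 3*(-2 - P)/8 = -3/4 - 3*P/8)
R = 1369/64 (R = (5 + (-3/4 - 3/8*(-1)))**2 = (5 + (-3/4 + 3/8))**2 = (5 - 3/8)**2 = (37/8)**2 = 1369/64 ≈ 21.391)
(R - 170)*87 = (1369/64 - 170)*87 = -9511/64*87 = -827457/64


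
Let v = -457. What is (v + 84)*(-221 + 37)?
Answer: 68632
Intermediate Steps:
(v + 84)*(-221 + 37) = (-457 + 84)*(-221 + 37) = -373*(-184) = 68632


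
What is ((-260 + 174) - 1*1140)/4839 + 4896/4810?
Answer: 8897342/11637795 ≈ 0.76452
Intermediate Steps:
((-260 + 174) - 1*1140)/4839 + 4896/4810 = (-86 - 1140)*(1/4839) + 4896*(1/4810) = -1226*1/4839 + 2448/2405 = -1226/4839 + 2448/2405 = 8897342/11637795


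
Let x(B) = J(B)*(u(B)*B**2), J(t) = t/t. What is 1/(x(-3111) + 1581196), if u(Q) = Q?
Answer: -1/30107675435 ≈ -3.3214e-11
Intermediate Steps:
J(t) = 1
x(B) = B**3 (x(B) = 1*(B*B**2) = 1*B**3 = B**3)
1/(x(-3111) + 1581196) = 1/((-3111)**3 + 1581196) = 1/(-30109256631 + 1581196) = 1/(-30107675435) = -1/30107675435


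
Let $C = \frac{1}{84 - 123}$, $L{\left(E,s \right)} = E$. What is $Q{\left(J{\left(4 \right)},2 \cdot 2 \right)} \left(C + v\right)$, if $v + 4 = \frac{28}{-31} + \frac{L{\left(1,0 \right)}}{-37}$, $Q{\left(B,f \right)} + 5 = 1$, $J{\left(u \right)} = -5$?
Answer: $\frac{886768}{44733} \approx 19.824$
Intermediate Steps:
$Q{\left(B,f \right)} = -4$ ($Q{\left(B,f \right)} = -5 + 1 = -4$)
$v = - \frac{5655}{1147}$ ($v = -4 + \left(\frac{28}{-31} + 1 \frac{1}{-37}\right) = -4 + \left(28 \left(- \frac{1}{31}\right) + 1 \left(- \frac{1}{37}\right)\right) = -4 - \frac{1067}{1147} = - \frac{5655}{1147} \approx -4.9303$)
$C = - \frac{1}{39}$ ($C = \frac{1}{-39} = - \frac{1}{39} \approx -0.025641$)
$Q{\left(J{\left(4 \right)},2 \cdot 2 \right)} \left(C + v\right) = - 4 \left(- \frac{1}{39} - \frac{5655}{1147}\right) = \left(-4\right) \left(- \frac{221692}{44733}\right) = \frac{886768}{44733}$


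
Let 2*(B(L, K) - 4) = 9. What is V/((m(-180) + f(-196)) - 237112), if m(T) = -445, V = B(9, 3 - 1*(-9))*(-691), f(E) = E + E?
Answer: 691/27994 ≈ 0.024684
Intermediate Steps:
B(L, K) = 17/2 (B(L, K) = 4 + (½)*9 = 4 + 9/2 = 17/2)
f(E) = 2*E
V = -11747/2 (V = (17/2)*(-691) = -11747/2 ≈ -5873.5)
V/((m(-180) + f(-196)) - 237112) = -11747/(2*((-445 + 2*(-196)) - 237112)) = -11747/(2*((-445 - 392) - 237112)) = -11747/(2*(-837 - 237112)) = -11747/2/(-237949) = -11747/2*(-1/237949) = 691/27994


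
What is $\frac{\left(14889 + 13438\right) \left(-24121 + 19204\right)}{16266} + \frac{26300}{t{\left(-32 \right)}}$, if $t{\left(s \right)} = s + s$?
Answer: $- \frac{389248449}{43376} \approx -8973.8$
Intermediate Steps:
$t{\left(s \right)} = 2 s$
$\frac{\left(14889 + 13438\right) \left(-24121 + 19204\right)}{16266} + \frac{26300}{t{\left(-32 \right)}} = \frac{\left(14889 + 13438\right) \left(-24121 + 19204\right)}{16266} + \frac{26300}{2 \left(-32\right)} = 28327 \left(-4917\right) \frac{1}{16266} + \frac{26300}{-64} = \left(-139283859\right) \frac{1}{16266} + 26300 \left(- \frac{1}{64}\right) = - \frac{46427953}{5422} - \frac{6575}{16} = - \frac{389248449}{43376}$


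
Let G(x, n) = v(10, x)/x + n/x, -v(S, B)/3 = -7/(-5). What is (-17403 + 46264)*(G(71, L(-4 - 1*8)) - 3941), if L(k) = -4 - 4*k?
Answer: -40372383016/355 ≈ -1.1373e+8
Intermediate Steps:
v(S, B) = -21/5 (v(S, B) = -(-21)/(-5) = -(-21)*(-1)/5 = -3*7/5 = -21/5)
G(x, n) = -21/(5*x) + n/x
(-17403 + 46264)*(G(71, L(-4 - 1*8)) - 3941) = (-17403 + 46264)*((-21/5 + (-4 - 4*(-4 - 1*8)))/71 - 3941) = 28861*((-21/5 + (-4 - 4*(-4 - 8)))/71 - 3941) = 28861*((-21/5 + (-4 - 4*(-12)))/71 - 3941) = 28861*((-21/5 + (-4 + 48))/71 - 3941) = 28861*((-21/5 + 44)/71 - 3941) = 28861*((1/71)*(199/5) - 3941) = 28861*(199/355 - 3941) = 28861*(-1398856/355) = -40372383016/355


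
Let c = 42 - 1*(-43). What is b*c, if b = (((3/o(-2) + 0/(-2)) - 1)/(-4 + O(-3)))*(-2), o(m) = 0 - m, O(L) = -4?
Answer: 85/8 ≈ 10.625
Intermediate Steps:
o(m) = -m
c = 85 (c = 42 + 43 = 85)
b = 1/8 (b = (((3/((-1*(-2))) + 0/(-2)) - 1)/(-4 - 4))*(-2) = (((3/2 + 0*(-1/2)) - 1)/(-8))*(-2) = (((3*(1/2) + 0) - 1)*(-1/8))*(-2) = (((3/2 + 0) - 1)*(-1/8))*(-2) = ((3/2 - 1)*(-1/8))*(-2) = ((1/2)*(-1/8))*(-2) = -1/16*(-2) = 1/8 ≈ 0.12500)
b*c = (1/8)*85 = 85/8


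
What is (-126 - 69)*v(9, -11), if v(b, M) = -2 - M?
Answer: -1755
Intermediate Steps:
(-126 - 69)*v(9, -11) = (-126 - 69)*(-2 - 1*(-11)) = -195*(-2 + 11) = -195*9 = -1755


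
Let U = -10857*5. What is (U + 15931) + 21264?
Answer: -17090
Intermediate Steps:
U = -54285
(U + 15931) + 21264 = (-54285 + 15931) + 21264 = -38354 + 21264 = -17090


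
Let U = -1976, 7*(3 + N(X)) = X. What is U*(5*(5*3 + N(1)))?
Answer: -839800/7 ≈ -1.1997e+5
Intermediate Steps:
N(X) = -3 + X/7
U*(5*(5*3 + N(1))) = -9880*(5*3 + (-3 + (1/7)*1)) = -9880*(15 + (-3 + 1/7)) = -9880*(15 - 20/7) = -9880*85/7 = -1976*425/7 = -839800/7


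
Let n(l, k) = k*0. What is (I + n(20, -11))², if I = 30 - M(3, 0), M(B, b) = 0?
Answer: 900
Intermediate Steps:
n(l, k) = 0
I = 30 (I = 30 - 1*0 = 30 + 0 = 30)
(I + n(20, -11))² = (30 + 0)² = 30² = 900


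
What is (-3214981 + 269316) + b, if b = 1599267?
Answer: -1346398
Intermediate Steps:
(-3214981 + 269316) + b = (-3214981 + 269316) + 1599267 = -2945665 + 1599267 = -1346398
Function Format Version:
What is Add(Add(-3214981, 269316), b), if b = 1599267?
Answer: -1346398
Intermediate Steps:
Add(Add(-3214981, 269316), b) = Add(Add(-3214981, 269316), 1599267) = Add(-2945665, 1599267) = -1346398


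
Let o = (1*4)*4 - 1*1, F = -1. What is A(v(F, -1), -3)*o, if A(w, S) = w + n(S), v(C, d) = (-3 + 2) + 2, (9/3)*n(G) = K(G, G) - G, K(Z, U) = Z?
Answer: 15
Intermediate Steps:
n(G) = 0 (n(G) = (G - G)/3 = (⅓)*0 = 0)
v(C, d) = 1 (v(C, d) = -1 + 2 = 1)
A(w, S) = w (A(w, S) = w + 0 = w)
o = 15 (o = 4*4 - 1 = 16 - 1 = 15)
A(v(F, -1), -3)*o = 1*15 = 15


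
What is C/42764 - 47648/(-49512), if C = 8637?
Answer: 308156777/264666396 ≈ 1.1643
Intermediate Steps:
C/42764 - 47648/(-49512) = 8637/42764 - 47648/(-49512) = 8637*(1/42764) - 47648*(-1/49512) = 8637/42764 + 5956/6189 = 308156777/264666396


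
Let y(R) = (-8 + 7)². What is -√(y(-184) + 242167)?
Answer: -2*√60542 ≈ -492.11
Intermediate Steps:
y(R) = 1 (y(R) = (-1)² = 1)
-√(y(-184) + 242167) = -√(1 + 242167) = -√242168 = -2*√60542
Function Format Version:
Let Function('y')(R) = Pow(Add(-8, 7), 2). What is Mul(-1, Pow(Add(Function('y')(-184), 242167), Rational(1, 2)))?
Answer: Mul(-2, Pow(60542, Rational(1, 2))) ≈ -492.11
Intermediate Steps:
Function('y')(R) = 1 (Function('y')(R) = Pow(-1, 2) = 1)
Mul(-1, Pow(Add(Function('y')(-184), 242167), Rational(1, 2))) = Mul(-1, Pow(Add(1, 242167), Rational(1, 2))) = Mul(-1, Pow(242168, Rational(1, 2))) = Mul(-1, Mul(2, Pow(60542, Rational(1, 2)))) = Mul(-2, Pow(60542, Rational(1, 2)))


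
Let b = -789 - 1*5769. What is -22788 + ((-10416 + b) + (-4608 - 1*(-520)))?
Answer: -43850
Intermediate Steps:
b = -6558 (b = -789 - 5769 = -6558)
-22788 + ((-10416 + b) + (-4608 - 1*(-520))) = -22788 + ((-10416 - 6558) + (-4608 - 1*(-520))) = -22788 + (-16974 + (-4608 + 520)) = -22788 + (-16974 - 4088) = -22788 - 21062 = -43850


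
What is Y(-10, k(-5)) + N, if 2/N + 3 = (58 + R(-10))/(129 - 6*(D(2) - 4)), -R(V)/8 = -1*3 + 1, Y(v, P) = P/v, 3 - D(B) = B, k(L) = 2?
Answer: -1837/1835 ≈ -1.0011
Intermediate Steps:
D(B) = 3 - B
R(V) = 16 (R(V) = -8*(-1*3 + 1) = -8*(-3 + 1) = -8*(-2) = 16)
N = -294/367 (N = 2/(-3 + (58 + 16)/(129 - 6*((3 - 1*2) - 4))) = 2/(-3 + 74/(129 - 6*((3 - 2) - 4))) = 2/(-3 + 74/(129 - 6*(1 - 4))) = 2/(-3 + 74/(129 - 6*(-3))) = 2/(-3 + 74/(129 + 18)) = 2/(-3 + 74/147) = 2/(-367/147) = 2*(-147/367) = -294/367 ≈ -0.80109)
Y(-10, k(-5)) + N = 2/(-10) - 294/367 = 2*(-1/10) - 294/367 = -1/5 - 294/367 = -1837/1835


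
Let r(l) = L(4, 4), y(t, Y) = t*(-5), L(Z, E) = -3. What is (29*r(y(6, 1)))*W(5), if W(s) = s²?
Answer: -2175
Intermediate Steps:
y(t, Y) = -5*t
r(l) = -3
(29*r(y(6, 1)))*W(5) = (29*(-3))*5² = -87*25 = -2175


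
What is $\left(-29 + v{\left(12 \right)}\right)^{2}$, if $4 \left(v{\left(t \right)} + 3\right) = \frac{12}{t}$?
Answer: $\frac{16129}{16} \approx 1008.1$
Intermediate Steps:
$v{\left(t \right)} = -3 + \frac{3}{t}$ ($v{\left(t \right)} = -3 + \frac{12 \frac{1}{t}}{4} = -3 + \frac{3}{t}$)
$\left(-29 + v{\left(12 \right)}\right)^{2} = \left(-29 - \left(3 - \frac{3}{12}\right)\right)^{2} = \left(-29 + \left(-3 + 3 \cdot \frac{1}{12}\right)\right)^{2} = \left(-29 + \left(-3 + \frac{1}{4}\right)\right)^{2} = \left(-29 - \frac{11}{4}\right)^{2} = \left(- \frac{127}{4}\right)^{2} = \frac{16129}{16}$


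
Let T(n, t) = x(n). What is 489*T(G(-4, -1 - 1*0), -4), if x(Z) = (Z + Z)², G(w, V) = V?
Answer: 1956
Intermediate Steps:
x(Z) = 4*Z² (x(Z) = (2*Z)² = 4*Z²)
T(n, t) = 4*n²
489*T(G(-4, -1 - 1*0), -4) = 489*(4*(-1 - 1*0)²) = 489*(4*(-1 + 0)²) = 489*(4*(-1)²) = 489*(4*1) = 489*4 = 1956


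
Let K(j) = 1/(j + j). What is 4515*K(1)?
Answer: 4515/2 ≈ 2257.5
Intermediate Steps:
K(j) = 1/(2*j)
4515*K(1) = 4515*((1/2)/1) = 4515*((1/2)*1) = 4515*(1/2) = 4515/2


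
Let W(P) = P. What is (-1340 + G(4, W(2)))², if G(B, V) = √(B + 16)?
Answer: 1795620 - 5360*√5 ≈ 1.7836e+6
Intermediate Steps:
G(B, V) = √(16 + B)
(-1340 + G(4, W(2)))² = (-1340 + √(16 + 4))² = (-1340 + √20)² = (-1340 + 2*√5)²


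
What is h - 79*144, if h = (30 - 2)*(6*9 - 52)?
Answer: -11320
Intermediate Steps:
h = 56 (h = 28*(54 - 52) = 28*2 = 56)
h - 79*144 = 56 - 79*144 = 56 - 11376 = -11320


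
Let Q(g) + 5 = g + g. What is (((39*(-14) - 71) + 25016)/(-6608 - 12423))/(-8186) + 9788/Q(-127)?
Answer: -1524844334267/40349031394 ≈ -37.791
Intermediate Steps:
Q(g) = -5 + 2*g (Q(g) = -5 + (g + g) = -5 + 2*g)
(((39*(-14) - 71) + 25016)/(-6608 - 12423))/(-8186) + 9788/Q(-127) = (((39*(-14) - 71) + 25016)/(-6608 - 12423))/(-8186) + 9788/(-5 + 2*(-127)) = (((-546 - 71) + 25016)/(-19031))*(-1/8186) + 9788/(-5 - 254) = ((-617 + 25016)*(-1/19031))*(-1/8186) + 9788/(-259) = (24399*(-1/19031))*(-1/8186) + 9788*(-1/259) = -24399/19031*(-1/8186) - 9788/259 = 24399/155787766 - 9788/259 = -1524844334267/40349031394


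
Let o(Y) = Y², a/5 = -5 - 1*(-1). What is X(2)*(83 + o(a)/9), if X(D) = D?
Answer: 2294/9 ≈ 254.89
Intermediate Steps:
a = -20 (a = 5*(-5 - 1*(-1)) = 5*(-5 + 1) = 5*(-4) = -20)
X(2)*(83 + o(a)/9) = 2*(83 + (-20)²/9) = 2*(83 + 400*(⅑)) = 2*(83 + 400/9) = 2*(1147/9) = 2294/9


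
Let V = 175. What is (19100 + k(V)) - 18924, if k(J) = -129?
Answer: 47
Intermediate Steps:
(19100 + k(V)) - 18924 = (19100 - 129) - 18924 = 18971 - 18924 = 47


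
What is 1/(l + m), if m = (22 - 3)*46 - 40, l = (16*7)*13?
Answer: 1/2290 ≈ 0.00043668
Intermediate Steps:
l = 1456 (l = 112*13 = 1456)
m = 834 (m = 19*46 - 40 = 874 - 40 = 834)
1/(l + m) = 1/(1456 + 834) = 1/2290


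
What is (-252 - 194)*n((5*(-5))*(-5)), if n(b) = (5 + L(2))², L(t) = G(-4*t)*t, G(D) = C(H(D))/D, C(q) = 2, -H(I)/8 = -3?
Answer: -18063/2 ≈ -9031.5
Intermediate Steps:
H(I) = 24 (H(I) = -8*(-3) = 24)
G(D) = 2/D
L(t) = -½ (L(t) = (2/((-4*t)))*t = (2*(-1/(4*t)))*t = (-1/(2*t))*t = -½)
n(b) = 81/4 (n(b) = (5 - ½)² = (9/2)² = 81/4)
(-252 - 194)*n((5*(-5))*(-5)) = (-252 - 194)*(81/4) = -446*81/4 = -18063/2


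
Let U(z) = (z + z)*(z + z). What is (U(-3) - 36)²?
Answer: 0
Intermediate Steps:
U(z) = 4*z² (U(z) = (2*z)*(2*z) = 4*z²)
(U(-3) - 36)² = (4*(-3)² - 36)² = (4*9 - 36)² = (36 - 36)² = 0² = 0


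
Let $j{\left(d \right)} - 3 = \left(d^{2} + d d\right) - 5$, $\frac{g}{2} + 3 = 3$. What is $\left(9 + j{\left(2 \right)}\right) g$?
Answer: $0$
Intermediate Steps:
$g = 0$ ($g = -6 + 2 \cdot 3 = -6 + 6 = 0$)
$j{\left(d \right)} = -2 + 2 d^{2}$ ($j{\left(d \right)} = 3 - \left(5 - d^{2} - d d\right) = 3 + \left(\left(d^{2} + d^{2}\right) - 5\right) = 3 + \left(2 d^{2} - 5\right) = 3 + \left(-5 + 2 d^{2}\right) = -2 + 2 d^{2}$)
$\left(9 + j{\left(2 \right)}\right) g = \left(9 - \left(2 - 2 \cdot 2^{2}\right)\right) 0 = \left(9 + \left(-2 + 2 \cdot 4\right)\right) 0 = \left(9 + \left(-2 + 8\right)\right) 0 = \left(9 + 6\right) 0 = 15 \cdot 0 = 0$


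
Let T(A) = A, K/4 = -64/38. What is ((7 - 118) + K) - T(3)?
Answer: -2294/19 ≈ -120.74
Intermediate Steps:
K = -128/19 (K = 4*(-64/38) = 4*(-64*1/38) = 4*(-32/19) = -128/19 ≈ -6.7368)
((7 - 118) + K) - T(3) = ((7 - 118) - 128/19) - 1*3 = (-111 - 128/19) - 3 = -2237/19 - 3 = -2294/19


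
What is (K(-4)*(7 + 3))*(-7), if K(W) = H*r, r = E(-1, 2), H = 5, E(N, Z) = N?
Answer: 350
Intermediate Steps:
r = -1
K(W) = -5 (K(W) = 5*(-1) = -5)
(K(-4)*(7 + 3))*(-7) = -5*(7 + 3)*(-7) = -5*10*(-7) = -50*(-7) = 350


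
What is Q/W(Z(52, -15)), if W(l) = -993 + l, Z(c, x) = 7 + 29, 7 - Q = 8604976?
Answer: 2868323/319 ≈ 8991.6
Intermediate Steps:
Q = -8604969 (Q = 7 - 1*8604976 = 7 - 8604976 = -8604969)
Z(c, x) = 36
Q/W(Z(52, -15)) = -8604969/(-993 + 36) = -8604969/(-957) = -8604969*(-1/957) = 2868323/319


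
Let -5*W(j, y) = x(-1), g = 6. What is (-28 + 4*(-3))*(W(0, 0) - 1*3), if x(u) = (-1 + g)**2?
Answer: 320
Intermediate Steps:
x(u) = 25 (x(u) = (-1 + 6)**2 = 5**2 = 25)
W(j, y) = -5 (W(j, y) = -1/5*25 = -5)
(-28 + 4*(-3))*(W(0, 0) - 1*3) = (-28 + 4*(-3))*(-5 - 1*3) = (-28 - 12)*(-5 - 3) = -40*(-8) = 320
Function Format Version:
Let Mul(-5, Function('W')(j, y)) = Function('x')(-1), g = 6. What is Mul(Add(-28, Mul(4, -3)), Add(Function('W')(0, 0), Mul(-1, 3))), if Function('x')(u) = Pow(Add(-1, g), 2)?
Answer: 320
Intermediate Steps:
Function('x')(u) = 25 (Function('x')(u) = Pow(Add(-1, 6), 2) = Pow(5, 2) = 25)
Function('W')(j, y) = -5 (Function('W')(j, y) = Mul(Rational(-1, 5), 25) = -5)
Mul(Add(-28, Mul(4, -3)), Add(Function('W')(0, 0), Mul(-1, 3))) = Mul(Add(-28, Mul(4, -3)), Add(-5, Mul(-1, 3))) = Mul(Add(-28, -12), Add(-5, -3)) = Mul(-40, -8) = 320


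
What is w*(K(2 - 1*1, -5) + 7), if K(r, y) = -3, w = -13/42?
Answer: -26/21 ≈ -1.2381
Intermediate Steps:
w = -13/42 (w = -13*1/42 = -13/42 ≈ -0.30952)
w*(K(2 - 1*1, -5) + 7) = -13*(-3 + 7)/42 = -13/42*4 = -26/21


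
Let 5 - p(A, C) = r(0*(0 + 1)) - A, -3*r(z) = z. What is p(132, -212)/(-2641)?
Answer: -137/2641 ≈ -0.051874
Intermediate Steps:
r(z) = -z/3
p(A, C) = 5 + A (p(A, C) = 5 - (-0*(0 + 1) - A) = 5 - (-0 - A) = 5 - (-1/3*0 - A) = 5 - (0 - A) = 5 - (-1)*A = 5 + A)
p(132, -212)/(-2641) = (5 + 132)/(-2641) = 137*(-1/2641) = -137/2641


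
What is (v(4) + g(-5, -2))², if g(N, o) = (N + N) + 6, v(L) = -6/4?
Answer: 121/4 ≈ 30.250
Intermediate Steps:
v(L) = -3/2 (v(L) = -6*¼ = -3/2)
g(N, o) = 6 + 2*N (g(N, o) = 2*N + 6 = 6 + 2*N)
(v(4) + g(-5, -2))² = (-3/2 + (6 + 2*(-5)))² = (-3/2 + (6 - 10))² = (-3/2 - 4)² = (-11/2)² = 121/4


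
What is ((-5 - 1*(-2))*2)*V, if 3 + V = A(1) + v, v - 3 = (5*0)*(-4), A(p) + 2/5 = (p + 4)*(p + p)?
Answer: -288/5 ≈ -57.600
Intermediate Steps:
A(p) = -⅖ + 2*p*(4 + p) (A(p) = -⅖ + (p + 4)*(p + p) = -⅖ + (4 + p)*(2*p) = -⅖ + 2*p*(4 + p))
v = 3 (v = 3 + (5*0)*(-4) = 3 + 0*(-4) = 3 + 0 = 3)
V = 48/5 (V = -3 + ((-⅖ + 2*1² + 8*1) + 3) = -3 + ((-⅖ + 2*1 + 8) + 3) = -3 + ((-⅖ + 2 + 8) + 3) = -3 + (48/5 + 3) = -3 + 63/5 = 48/5 ≈ 9.6000)
((-5 - 1*(-2))*2)*V = ((-5 - 1*(-2))*2)*(48/5) = ((-5 + 2)*2)*(48/5) = -3*2*(48/5) = -6*48/5 = -288/5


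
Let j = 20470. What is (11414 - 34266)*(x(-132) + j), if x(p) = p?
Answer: -464763976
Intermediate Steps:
(11414 - 34266)*(x(-132) + j) = (11414 - 34266)*(-132 + 20470) = -22852*20338 = -464763976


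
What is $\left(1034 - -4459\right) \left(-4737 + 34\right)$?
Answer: $-25833579$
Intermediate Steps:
$\left(1034 - -4459\right) \left(-4737 + 34\right) = \left(1034 + 4459\right) \left(-4703\right) = 5493 \left(-4703\right) = -25833579$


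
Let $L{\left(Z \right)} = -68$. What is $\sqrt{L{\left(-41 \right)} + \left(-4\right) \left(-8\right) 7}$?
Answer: $2 \sqrt{39} \approx 12.49$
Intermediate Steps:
$\sqrt{L{\left(-41 \right)} + \left(-4\right) \left(-8\right) 7} = \sqrt{-68 + \left(-4\right) \left(-8\right) 7} = \sqrt{-68 + 32 \cdot 7} = \sqrt{-68 + 224} = \sqrt{156} = 2 \sqrt{39}$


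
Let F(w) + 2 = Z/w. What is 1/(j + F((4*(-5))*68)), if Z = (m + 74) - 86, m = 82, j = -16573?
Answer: -136/2254207 ≈ -6.0332e-5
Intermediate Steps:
Z = 70 (Z = (82 + 74) - 86 = 156 - 86 = 70)
F(w) = -2 + 70/w
1/(j + F((4*(-5))*68)) = 1/(-16573 + (-2 + 70/(((4*(-5))*68)))) = 1/(-16573 + (-2 + 70/((-20*68)))) = 1/(-16573 + (-2 + 70/(-1360))) = 1/(-16573 + (-2 + 70*(-1/1360))) = 1/(-16573 + (-2 - 7/136)) = 1/(-16573 - 279/136) = 1/(-2254207/136) = -136/2254207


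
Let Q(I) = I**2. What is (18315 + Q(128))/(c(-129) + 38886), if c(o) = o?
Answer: 34699/38757 ≈ 0.89530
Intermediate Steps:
(18315 + Q(128))/(c(-129) + 38886) = (18315 + 128**2)/(-129 + 38886) = (18315 + 16384)/38757 = 34699*(1/38757) = 34699/38757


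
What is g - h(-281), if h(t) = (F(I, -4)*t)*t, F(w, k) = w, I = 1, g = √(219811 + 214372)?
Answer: -78961 + √434183 ≈ -78302.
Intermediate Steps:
g = √434183 ≈ 658.93
h(t) = t² (h(t) = (1*t)*t = t*t = t²)
g - h(-281) = √434183 - 1*(-281)² = √434183 - 1*78961 = √434183 - 78961 = -78961 + √434183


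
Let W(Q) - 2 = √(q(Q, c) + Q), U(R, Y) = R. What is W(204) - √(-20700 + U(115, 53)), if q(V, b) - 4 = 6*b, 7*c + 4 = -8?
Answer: 2 + 2*√2422/7 - I*√20585 ≈ 16.061 - 143.47*I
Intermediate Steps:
c = -12/7 (c = -4/7 + (⅐)*(-8) = -4/7 - 8/7 = -12/7 ≈ -1.7143)
q(V, b) = 4 + 6*b
W(Q) = 2 + √(-44/7 + Q) (W(Q) = 2 + √((4 + 6*(-12/7)) + Q) = 2 + √((4 - 72/7) + Q) = 2 + √(-44/7 + Q))
W(204) - √(-20700 + U(115, 53)) = (2 + √(-308 + 49*204)/7) - √(-20700 + 115) = (2 + √(-308 + 9996)/7) - √(-20585) = (2 + √9688/7) - I*√20585 = (2 + (2*√2422)/7) - I*√20585 = (2 + 2*√2422/7) - I*√20585 = 2 + 2*√2422/7 - I*√20585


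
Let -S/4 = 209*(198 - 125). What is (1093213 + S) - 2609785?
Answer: -1577600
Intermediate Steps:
S = -61028 (S = -836*(198 - 125) = -836*73 = -4*15257 = -61028)
(1093213 + S) - 2609785 = (1093213 - 61028) - 2609785 = 1032185 - 2609785 = -1577600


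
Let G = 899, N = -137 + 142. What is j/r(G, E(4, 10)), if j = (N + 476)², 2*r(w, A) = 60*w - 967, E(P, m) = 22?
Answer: 462722/52973 ≈ 8.7350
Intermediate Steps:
N = 5
r(w, A) = -967/2 + 30*w (r(w, A) = (60*w - 967)/2 = (-967 + 60*w)/2 = -967/2 + 30*w)
j = 231361 (j = (5 + 476)² = 481² = 231361)
j/r(G, E(4, 10)) = 231361/(-967/2 + 30*899) = 231361/(-967/2 + 26970) = 231361/(52973/2) = 231361*(2/52973) = 462722/52973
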